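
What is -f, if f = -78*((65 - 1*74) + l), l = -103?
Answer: -8736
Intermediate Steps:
f = 8736 (f = -78*((65 - 1*74) - 103) = -78*((65 - 74) - 103) = -78*(-9 - 103) = -78*(-112) = 8736)
-f = -1*8736 = -8736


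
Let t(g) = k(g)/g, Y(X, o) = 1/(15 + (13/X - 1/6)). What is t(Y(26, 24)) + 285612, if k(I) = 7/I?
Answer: 2585320/9 ≈ 2.8726e+5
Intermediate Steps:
Y(X, o) = 1/(89/6 + 13/X) (Y(X, o) = 1/(15 + (13/X - 1*1/6)) = 1/(15 + (13/X - 1/6)) = 1/(15 + (-1/6 + 13/X)) = 1/(89/6 + 13/X))
t(g) = 7/g**2 (t(g) = (7/g)/g = 7/g**2)
t(Y(26, 24)) + 285612 = 7/(6*26/(78 + 89*26))**2 + 285612 = 7/(6*26/(78 + 2314))**2 + 285612 = 7/(6*26/2392)**2 + 285612 = 7/(6*26*(1/2392))**2 + 285612 = 7/(3/46)**2 + 285612 = 7*(2116/9) + 285612 = 14812/9 + 285612 = 2585320/9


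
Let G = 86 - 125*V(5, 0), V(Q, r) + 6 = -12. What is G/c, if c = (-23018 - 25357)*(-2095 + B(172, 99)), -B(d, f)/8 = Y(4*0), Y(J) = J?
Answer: 2336/101345625 ≈ 2.3050e-5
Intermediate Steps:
B(d, f) = 0 (B(d, f) = -32*0 = -8*0 = 0)
V(Q, r) = -18 (V(Q, r) = -6 - 12 = -18)
c = 101345625 (c = (-23018 - 25357)*(-2095 + 0) = -48375*(-2095) = 101345625)
G = 2336 (G = 86 - 125*(-18) = 86 + 2250 = 2336)
G/c = 2336/101345625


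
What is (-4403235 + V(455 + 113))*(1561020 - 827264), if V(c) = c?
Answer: -3230483327252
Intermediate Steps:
(-4403235 + V(455 + 113))*(1561020 - 827264) = (-4403235 + (455 + 113))*(1561020 - 827264) = (-4403235 + 568)*733756 = -4402667*733756 = -3230483327252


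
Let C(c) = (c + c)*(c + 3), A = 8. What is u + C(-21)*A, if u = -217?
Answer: 5831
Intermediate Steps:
C(c) = 2*c*(3 + c) (C(c) = (2*c)*(3 + c) = 2*c*(3 + c))
u + C(-21)*A = -217 + (2*(-21)*(3 - 21))*8 = -217 + (2*(-21)*(-18))*8 = -217 + 756*8 = -217 + 6048 = 5831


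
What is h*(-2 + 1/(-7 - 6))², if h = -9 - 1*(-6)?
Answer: -2187/169 ≈ -12.941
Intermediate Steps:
h = -3 (h = -9 + 6 = -3)
h*(-2 + 1/(-7 - 6))² = -3*(-2 + 1/(-7 - 6))² = -3*(-2 + 1/(-13))² = -3*(-2 - 1/13)² = -3*(-27/13)² = -3*729/169 = -2187/169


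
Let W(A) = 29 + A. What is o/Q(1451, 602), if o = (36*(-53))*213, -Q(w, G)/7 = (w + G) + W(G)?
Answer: 101601/4697 ≈ 21.631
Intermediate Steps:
Q(w, G) = -203 - 14*G - 7*w (Q(w, G) = -7*((w + G) + (29 + G)) = -7*((G + w) + (29 + G)) = -7*(29 + w + 2*G) = -203 - 14*G - 7*w)
o = -406404 (o = -1908*213 = -406404)
o/Q(1451, 602) = -406404/(-203 - 14*602 - 7*1451) = -406404/(-203 - 8428 - 10157) = -406404/(-18788) = -406404*(-1/18788) = 101601/4697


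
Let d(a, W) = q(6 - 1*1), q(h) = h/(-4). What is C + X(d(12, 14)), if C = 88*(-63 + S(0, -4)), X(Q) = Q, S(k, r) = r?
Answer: -23589/4 ≈ -5897.3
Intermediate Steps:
q(h) = -h/4 (q(h) = h*(-1/4) = -h/4)
d(a, W) = -5/4 (d(a, W) = -(6 - 1*1)/4 = -(6 - 1)/4 = -1/4*5 = -5/4)
C = -5896 (C = 88*(-63 - 4) = 88*(-67) = -5896)
C + X(d(12, 14)) = -5896 - 5/4 = -23589/4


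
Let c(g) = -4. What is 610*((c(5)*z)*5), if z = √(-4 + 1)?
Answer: -12200*I*√3 ≈ -21131.0*I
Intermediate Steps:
z = I*√3 (z = √(-3) = I*√3 ≈ 1.732*I)
610*((c(5)*z)*5) = 610*(-4*I*√3*5) = 610*(-20*I*√3) = -12200*I*√3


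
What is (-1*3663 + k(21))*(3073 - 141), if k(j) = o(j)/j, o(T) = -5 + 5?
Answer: -10739916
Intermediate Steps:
o(T) = 0
k(j) = 0 (k(j) = 0/j = 0)
(-1*3663 + k(21))*(3073 - 141) = (-1*3663 + 0)*(3073 - 141) = (-3663 + 0)*2932 = -3663*2932 = -10739916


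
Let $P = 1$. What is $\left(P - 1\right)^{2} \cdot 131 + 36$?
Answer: $36$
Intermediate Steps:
$\left(P - 1\right)^{2} \cdot 131 + 36 = \left(1 - 1\right)^{2} \cdot 131 + 36 = 0^{2} \cdot 131 + 36 = 0 \cdot 131 + 36 = 0 + 36 = 36$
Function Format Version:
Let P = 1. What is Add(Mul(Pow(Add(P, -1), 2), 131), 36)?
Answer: 36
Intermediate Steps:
Add(Mul(Pow(Add(P, -1), 2), 131), 36) = Add(Mul(Pow(Add(1, -1), 2), 131), 36) = Add(Mul(Pow(0, 2), 131), 36) = Add(Mul(0, 131), 36) = Add(0, 36) = 36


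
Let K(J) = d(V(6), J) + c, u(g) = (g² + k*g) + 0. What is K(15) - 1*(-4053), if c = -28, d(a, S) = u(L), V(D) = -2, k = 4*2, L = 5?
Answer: 4090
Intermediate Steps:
k = 8
u(g) = g² + 8*g (u(g) = (g² + 8*g) + 0 = g² + 8*g)
d(a, S) = 65 (d(a, S) = 5*(8 + 5) = 5*13 = 65)
K(J) = 37 (K(J) = 65 - 28 = 37)
K(15) - 1*(-4053) = 37 - 1*(-4053) = 37 + 4053 = 4090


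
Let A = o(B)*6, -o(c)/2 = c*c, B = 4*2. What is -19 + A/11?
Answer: -977/11 ≈ -88.818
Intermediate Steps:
B = 8
o(c) = -2*c**2 (o(c) = -2*c*c = -2*c**2)
A = -768 (A = -2*8**2*6 = -2*64*6 = -128*6 = -768)
-19 + A/11 = -19 - 768/11 = -977/11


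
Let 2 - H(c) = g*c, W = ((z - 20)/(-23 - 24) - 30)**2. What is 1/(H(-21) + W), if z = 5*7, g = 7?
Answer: 2209/2359766 ≈ 0.00093611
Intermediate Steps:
z = 35
W = 2030625/2209 (W = ((35 - 20)/(-23 - 24) - 30)**2 = (15/(-47) - 30)**2 = (15*(-1/47) - 30)**2 = (-15/47 - 30)**2 = (-1425/47)**2 = 2030625/2209 ≈ 919.25)
H(c) = 2 - 7*c
1/(H(-21) + W) = 1/((2 - 7*(-21)) + 2030625/2209) = 1/((2 + 147) + 2030625/2209) = 1/(149 + 2030625/2209) = 1/(2359766/2209) = 2209/2359766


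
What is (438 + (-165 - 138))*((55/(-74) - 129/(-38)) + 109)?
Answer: 10596285/703 ≈ 15073.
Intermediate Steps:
(438 + (-165 - 138))*((55/(-74) - 129/(-38)) + 109) = (438 - 303)*((55*(-1/74) - 129*(-1/38)) + 109) = 135*((-55/74 + 129/38) + 109) = 135*(1864/703 + 109) = 135*(78491/703) = 10596285/703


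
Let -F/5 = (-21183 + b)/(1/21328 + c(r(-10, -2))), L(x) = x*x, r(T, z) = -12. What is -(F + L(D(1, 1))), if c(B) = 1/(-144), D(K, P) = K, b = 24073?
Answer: -693426931/331 ≈ -2.0949e+6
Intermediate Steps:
c(B) = -1/144
L(x) = x²
F = 693426600/331 (F = -5*(-21183 + 24073)/(1/21328 - 1/144) = -14450/(1/21328 - 1/144) = -14450/(-331/47988) = -14450*(-47988)/331 = -5*(-138685320/331) = 693426600/331 ≈ 2.0949e+6)
-(F + L(D(1, 1))) = -(693426600/331 + 1²) = -(693426600/331 + 1) = -1*693426931/331 = -693426931/331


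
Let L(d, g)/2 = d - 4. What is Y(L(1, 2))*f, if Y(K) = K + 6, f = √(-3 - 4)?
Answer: 0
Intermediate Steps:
f = I*√7 (f = √(-7) = I*√7 ≈ 2.6458*I)
L(d, g) = -8 + 2*d (L(d, g) = 2*(d - 4) = 2*(-4 + d) = -8 + 2*d)
Y(K) = 6 + K
Y(L(1, 2))*f = (6 + (-8 + 2*1))*(I*√7) = (6 + (-8 + 2))*(I*√7) = (6 - 6)*(I*√7) = 0*(I*√7) = 0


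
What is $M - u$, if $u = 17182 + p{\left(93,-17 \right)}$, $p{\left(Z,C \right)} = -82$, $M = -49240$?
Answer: $-66340$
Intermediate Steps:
$u = 17100$ ($u = 17182 - 82 = 17100$)
$M - u = -49240 - 17100 = -66340$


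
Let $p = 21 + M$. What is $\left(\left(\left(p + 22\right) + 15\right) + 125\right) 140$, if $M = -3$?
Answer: $25200$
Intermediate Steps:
$p = 18$ ($p = 21 - 3 = 18$)
$\left(\left(\left(p + 22\right) + 15\right) + 125\right) 140 = \left(\left(\left(18 + 22\right) + 15\right) + 125\right) 140 = \left(\left(40 + 15\right) + 125\right) 140 = \left(55 + 125\right) 140 = 180 \cdot 140 = 25200$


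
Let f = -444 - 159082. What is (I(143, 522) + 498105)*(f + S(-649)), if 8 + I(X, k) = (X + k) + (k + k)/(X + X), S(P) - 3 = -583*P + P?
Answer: 15562428464160/143 ≈ 1.0883e+11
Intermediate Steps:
f = -159526
S(P) = 3 - 582*P (S(P) = 3 + (-583*P + P) = 3 - 582*P)
I(X, k) = -8 + X + k + k/X (I(X, k) = -8 + ((X + k) + (k + k)/(X + X)) = -8 + ((X + k) + (2*k)/((2*X))) = -8 + ((X + k) + (2*k)*(1/(2*X))) = -8 + ((X + k) + k/X) = -8 + (X + k + k/X) = -8 + X + k + k/X)
(I(143, 522) + 498105)*(f + S(-649)) = ((-8 + 143 + 522 + 522/143) + 498105)*(-159526 + (3 - 582*(-649))) = ((-8 + 143 + 522 + 522*(1/143)) + 498105)*(-159526 + (3 + 377718)) = ((-8 + 143 + 522 + 522/143) + 498105)*(-159526 + 377721) = (94473/143 + 498105)*218195 = (71323488/143)*218195 = 15562428464160/143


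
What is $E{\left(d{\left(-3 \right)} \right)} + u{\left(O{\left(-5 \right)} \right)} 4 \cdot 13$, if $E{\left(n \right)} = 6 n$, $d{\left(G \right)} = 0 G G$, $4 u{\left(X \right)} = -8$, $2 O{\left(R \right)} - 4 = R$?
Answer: $-104$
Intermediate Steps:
$O{\left(R \right)} = 2 + \frac{R}{2}$
$u{\left(X \right)} = -2$ ($u{\left(X \right)} = \frac{1}{4} \left(-8\right) = -2$)
$d{\left(G \right)} = 0$ ($d{\left(G \right)} = 0 G = 0$)
$E{\left(d{\left(-3 \right)} \right)} + u{\left(O{\left(-5 \right)} \right)} 4 \cdot 13 = 6 \cdot 0 - 2 \cdot 4 \cdot 13 = 0 - 104 = -104$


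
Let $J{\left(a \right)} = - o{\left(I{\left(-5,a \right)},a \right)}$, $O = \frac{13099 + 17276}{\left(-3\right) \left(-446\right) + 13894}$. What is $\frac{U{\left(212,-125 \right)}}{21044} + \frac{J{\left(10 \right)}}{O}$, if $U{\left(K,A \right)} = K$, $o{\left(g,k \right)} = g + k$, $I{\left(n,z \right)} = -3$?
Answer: $- \frac{559338989}{159802875} \approx -3.5002$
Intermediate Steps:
$O = \frac{30375}{15232}$ ($O = \frac{30375}{1338 + 13894} = \frac{30375}{15232} \approx 1.9942$)
$J{\left(a \right)} = 3 - a$ ($J{\left(a \right)} = - (-3 + a) = 3 - a$)
$\frac{U{\left(212,-125 \right)}}{21044} + \frac{J{\left(10 \right)}}{O} = \frac{212}{21044} + \frac{3 - 10}{\frac{30375}{15232}} = 212 \cdot \frac{1}{21044} + \left(3 - 10\right) \frac{15232}{30375} = \frac{53}{5261} - \frac{106624}{30375} = - \frac{559338989}{159802875}$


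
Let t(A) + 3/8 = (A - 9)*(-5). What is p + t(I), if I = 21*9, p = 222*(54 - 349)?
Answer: -531123/8 ≈ -66390.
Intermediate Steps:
p = -65490 (p = 222*(-295) = -65490)
I = 189
t(A) = 357/8 - 5*A (t(A) = -3/8 + (A - 9)*(-5) = -3/8 + (-9 + A)*(-5) = -3/8 + (45 - 5*A) = 357/8 - 5*A)
p + t(I) = -65490 + (357/8 - 5*189) = -65490 + (357/8 - 945) = -65490 - 7203/8 = -531123/8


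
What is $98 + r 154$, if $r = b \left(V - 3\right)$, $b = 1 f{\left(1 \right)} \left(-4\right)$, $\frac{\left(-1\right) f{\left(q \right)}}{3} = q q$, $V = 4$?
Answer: $1946$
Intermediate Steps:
$f{\left(q \right)} = - 3 q^{2}$ ($f{\left(q \right)} = - 3 q q = - 3 q^{2}$)
$b = 12$ ($b = 1 \left(- 3 \cdot 1^{2}\right) \left(-4\right) = 1 \left(\left(-3\right) 1\right) \left(-4\right) = 1 \left(-3\right) \left(-4\right) = \left(-3\right) \left(-4\right) = 12$)
$r = 12$ ($r = 12 \left(4 - 3\right) = 12 \cdot 1 = 12$)
$98 + r 154 = 98 + 12 \cdot 154 = 98 + 1848 = 1946$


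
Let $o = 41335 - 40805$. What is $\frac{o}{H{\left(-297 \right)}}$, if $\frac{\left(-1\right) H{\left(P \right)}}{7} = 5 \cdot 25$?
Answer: $- \frac{106}{175} \approx -0.60571$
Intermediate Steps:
$H{\left(P \right)} = -875$ ($H{\left(P \right)} = - 7 \cdot 5 \cdot 25 = \left(-7\right) 125 = -875$)
$o = 530$ ($o = 41335 - 40805 = 530$)
$\frac{o}{H{\left(-297 \right)}} = \frac{530}{-875} = 530 \left(- \frac{1}{875}\right) = - \frac{106}{175}$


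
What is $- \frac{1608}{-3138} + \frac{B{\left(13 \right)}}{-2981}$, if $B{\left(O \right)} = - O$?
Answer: $\frac{805707}{1559063} \approx 0.51679$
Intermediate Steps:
$- \frac{1608}{-3138} + \frac{B{\left(13 \right)}}{-2981} = - \frac{1608}{-3138} + \frac{\left(-1\right) 13}{-2981} = \left(-1608\right) \left(- \frac{1}{3138}\right) - - \frac{13}{2981} = \frac{268}{523} + \frac{13}{2981} = \frac{805707}{1559063}$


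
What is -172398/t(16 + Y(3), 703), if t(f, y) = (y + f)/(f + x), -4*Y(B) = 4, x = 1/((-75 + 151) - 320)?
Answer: -315402141/87596 ≈ -3600.6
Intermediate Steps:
x = -1/244 (x = 1/(76 - 320) = 1/(-244) = -1/244 ≈ -0.0040984)
Y(B) = -1 (Y(B) = -1/4*4 = -1)
t(f, y) = (f + y)/(-1/244 + f) (t(f, y) = (y + f)/(f - 1/244) = (f + y)/(-1/244 + f))
-172398/t(16 + Y(3), 703) = -172398*(-1 + 244*(16 - 1))/(244*((16 - 1) + 703)) = -172398*(-1 + 244*15)/(244*(15 + 703)) = -172398/(244*718/(-1 + 3660)) = -172398/(244*718/3659) = -172398/(244*(1/3659)*718) = -172398/175192/3659 = -172398*3659/175192 = -315402141/87596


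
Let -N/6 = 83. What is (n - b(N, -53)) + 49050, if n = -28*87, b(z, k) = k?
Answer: 46667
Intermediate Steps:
N = -498 (N = -6*83 = -498)
n = -2436
(n - b(N, -53)) + 49050 = (-2436 - 1*(-53)) + 49050 = (-2436 + 53) + 49050 = -2383 + 49050 = 46667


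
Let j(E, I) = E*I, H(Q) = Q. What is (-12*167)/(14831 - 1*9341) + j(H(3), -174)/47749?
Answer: -16425796/43690335 ≈ -0.37596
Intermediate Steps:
(-12*167)/(14831 - 1*9341) + j(H(3), -174)/47749 = (-12*167)/(14831 - 1*9341) + (3*(-174))/47749 = -2004/(14831 - 9341) - 522*1/47749 = -2004/5490 - 522/47749 = -2004*1/5490 - 522/47749 = -334/915 - 522/47749 = -16425796/43690335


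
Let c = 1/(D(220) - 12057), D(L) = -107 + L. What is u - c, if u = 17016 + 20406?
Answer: 446968369/11944 ≈ 37422.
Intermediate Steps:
u = 37422
c = -1/11944 (c = 1/((-107 + 220) - 12057) = 1/(113 - 12057) = 1/(-11944) = -1/11944 ≈ -8.3724e-5)
u - c = 37422 - 1*(-1/11944) = 37422 + 1/11944 = 446968369/11944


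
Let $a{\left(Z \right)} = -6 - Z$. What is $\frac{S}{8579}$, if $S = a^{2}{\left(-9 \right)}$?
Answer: $\frac{9}{8579} \approx 0.0010491$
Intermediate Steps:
$S = 9$ ($S = \left(-6 - -9\right)^{2} = \left(-6 + 9\right)^{2} = 3^{2} = 9$)
$\frac{S}{8579} = \frac{9}{8579}$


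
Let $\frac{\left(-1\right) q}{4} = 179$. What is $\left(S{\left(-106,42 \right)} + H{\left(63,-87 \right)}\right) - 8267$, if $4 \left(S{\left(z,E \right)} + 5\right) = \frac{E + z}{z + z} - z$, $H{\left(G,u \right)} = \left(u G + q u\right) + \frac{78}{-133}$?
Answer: $\frac{684669215}{14098} \approx 48565.0$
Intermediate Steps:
$q = -716$ ($q = \left(-4\right) 179 = -716$)
$H{\left(G,u \right)} = - \frac{78}{133} - 716 u + G u$ ($H{\left(G,u \right)} = \left(u G - 716 u\right) + \frac{78}{-133} = \left(G u - 716 u\right) + 78 \left(- \frac{1}{133}\right) = \left(- 716 u + G u\right) - \frac{78}{133} = - \frac{78}{133} - 716 u + G u$)
$S{\left(z,E \right)} = -5 - \frac{z}{4} + \frac{E + z}{8 z}$ ($S{\left(z,E \right)} = -5 + \frac{\frac{E + z}{z + z} - z}{4} = -5 + \frac{\frac{E + z}{2 z} - z}{4} = -5 + \frac{- z + \frac{E + z}{2 z}}{4} = -5 - \left(\frac{z}{4} - \frac{E + z}{8 z}\right) = -5 - \frac{z}{4} + \frac{E + z}{8 z}$)
$\left(S{\left(-106,42 \right)} + H{\left(63,-87 \right)}\right) - 8267 = \left(\frac{42 - - 106 \left(39 + 2 \left(-106\right)\right)}{8 \left(-106\right)} - - \frac{7555785}{133}\right) - 8267 = \left(\frac{1}{8} \left(- \frac{1}{106}\right) \left(42 - - 106 \left(39 - 212\right)\right) - - \frac{7555785}{133}\right) - 8267 = \left(\frac{1}{8} \left(- \frac{1}{106}\right) \left(42 - \left(-106\right) \left(-173\right)\right) + \frac{7555785}{133}\right) - 8267 = \left(\frac{1}{8} \left(- \frac{1}{106}\right) \left(42 - 18338\right) + \frac{7555785}{133}\right) - 8267 = \left(\frac{1}{8} \left(- \frac{1}{106}\right) \left(-18296\right) + \frac{7555785}{133}\right) - 8267 = \left(\frac{2287}{106} + \frac{7555785}{133}\right) - 8267 = \frac{801217381}{14098} - 8267 = \frac{684669215}{14098}$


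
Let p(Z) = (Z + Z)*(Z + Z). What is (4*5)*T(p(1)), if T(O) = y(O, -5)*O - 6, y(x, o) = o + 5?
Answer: -120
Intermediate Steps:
y(x, o) = 5 + o
p(Z) = 4*Z² (p(Z) = (2*Z)*(2*Z) = 4*Z²)
T(O) = -6 (T(O) = (5 - 5)*O - 6 = 0*O - 6 = 0 - 6 = -6)
(4*5)*T(p(1)) = (4*5)*(-6) = 20*(-6) = -120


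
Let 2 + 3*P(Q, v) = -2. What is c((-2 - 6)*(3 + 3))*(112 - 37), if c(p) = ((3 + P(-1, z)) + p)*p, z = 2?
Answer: 166800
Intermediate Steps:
P(Q, v) = -4/3 (P(Q, v) = -2/3 + (1/3)*(-2) = -2/3 - 2/3 = -4/3)
c(p) = p*(5/3 + p) (c(p) = ((3 - 4/3) + p)*p = (5/3 + p)*p = p*(5/3 + p))
c((-2 - 6)*(3 + 3))*(112 - 37) = (((-2 - 6)*(3 + 3))*(5 + 3*((-2 - 6)*(3 + 3)))/3)*(112 - 37) = ((-8*6)*(5 + 3*(-8*6))/3)*75 = ((1/3)*(-48)*(5 + 3*(-48)))*75 = ((1/3)*(-48)*(5 - 144))*75 = ((1/3)*(-48)*(-139))*75 = 2224*75 = 166800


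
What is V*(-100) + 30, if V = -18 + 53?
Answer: -3470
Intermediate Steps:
V = 35
V*(-100) + 30 = 35*(-100) + 30 = -3500 + 30 = -3470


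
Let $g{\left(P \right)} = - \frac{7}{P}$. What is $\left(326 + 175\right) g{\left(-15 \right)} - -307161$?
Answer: $\frac{1536974}{5} \approx 3.074 \cdot 10^{5}$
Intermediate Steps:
$\left(326 + 175\right) g{\left(-15 \right)} - -307161 = \left(326 + 175\right) \left(- \frac{7}{-15}\right) - -307161 = 501 \left(\left(-7\right) \left(- \frac{1}{15}\right)\right) + 307161 = 501 \cdot \frac{7}{15} + 307161 = \frac{1169}{5} + 307161 = \frac{1536974}{5}$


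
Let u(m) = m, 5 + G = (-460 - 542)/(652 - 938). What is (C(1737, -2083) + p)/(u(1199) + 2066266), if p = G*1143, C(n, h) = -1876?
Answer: -102574/59129499 ≈ -0.0017347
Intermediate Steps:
G = -214/143 (G = -5 + (-460 - 542)/(652 - 938) = -5 - 1002/(-286) = -5 - 1002*(-1/286) = -5 + 501/143 = -214/143 ≈ -1.4965)
p = -244602/143 (p = -214/143*1143 = -244602/143 ≈ -1710.5)
(C(1737, -2083) + p)/(u(1199) + 2066266) = (-1876 - 244602/143)/(1199 + 2066266) = -512870/143/2067465 = -512870/143*1/2067465 = -102574/59129499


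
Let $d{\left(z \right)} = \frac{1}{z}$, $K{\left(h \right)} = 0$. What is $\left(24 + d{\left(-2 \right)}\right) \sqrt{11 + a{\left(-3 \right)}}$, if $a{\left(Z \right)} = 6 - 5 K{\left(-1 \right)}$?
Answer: $\frac{47 \sqrt{17}}{2} \approx 96.893$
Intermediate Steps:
$a{\left(Z \right)} = 6$ ($a{\left(Z \right)} = 6 - 0 = 6 + 0 = 6$)
$\left(24 + d{\left(-2 \right)}\right) \sqrt{11 + a{\left(-3 \right)}} = \left(24 + \frac{1}{-2}\right) \sqrt{11 + 6} = \left(24 - \frac{1}{2}\right) \sqrt{17} = \frac{47 \sqrt{17}}{2}$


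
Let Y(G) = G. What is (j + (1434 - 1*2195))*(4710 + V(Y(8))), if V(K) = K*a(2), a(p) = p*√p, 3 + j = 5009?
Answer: 19993950 + 67920*√2 ≈ 2.0090e+7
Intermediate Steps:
j = 5006 (j = -3 + 5009 = 5006)
a(p) = p^(3/2)
V(K) = 2*K*√2 (V(K) = K*2^(3/2) = K*(2*√2) = 2*K*√2)
(j + (1434 - 1*2195))*(4710 + V(Y(8))) = (5006 + (1434 - 1*2195))*(4710 + 2*8*√2) = (5006 + (1434 - 2195))*(4710 + 16*√2) = (5006 - 761)*(4710 + 16*√2) = 4245*(4710 + 16*√2) = 19993950 + 67920*√2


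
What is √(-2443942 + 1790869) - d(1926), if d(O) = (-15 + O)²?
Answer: -3651921 + I*√653073 ≈ -3.6519e+6 + 808.13*I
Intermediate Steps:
√(-2443942 + 1790869) - d(1926) = √(-2443942 + 1790869) - (-15 + 1926)² = √(-653073) - 1*1911² = I*√653073 - 1*3651921 = I*√653073 - 3651921 = -3651921 + I*√653073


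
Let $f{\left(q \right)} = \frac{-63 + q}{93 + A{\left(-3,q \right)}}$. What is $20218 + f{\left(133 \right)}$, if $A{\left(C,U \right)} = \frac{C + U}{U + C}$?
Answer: $\frac{950281}{47} \approx 20219.0$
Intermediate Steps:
$A{\left(C,U \right)} = 1$ ($A{\left(C,U \right)} = \frac{C + U}{C + U} = 1$)
$f{\left(q \right)} = - \frac{63}{94} + \frac{q}{94}$ ($f{\left(q \right)} = \frac{-63 + q}{93 + 1} = \frac{-63 + q}{94} = \left(-63 + q\right) \frac{1}{94} = - \frac{63}{94} + \frac{q}{94}$)
$20218 + f{\left(133 \right)} = 20218 + \left(- \frac{63}{94} + \frac{1}{94} \cdot 133\right) = 20218 + \left(- \frac{63}{94} + \frac{133}{94}\right) = 20218 + \frac{35}{47} = \frac{950281}{47}$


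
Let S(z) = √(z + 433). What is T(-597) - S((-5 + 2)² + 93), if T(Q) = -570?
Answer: -570 - √535 ≈ -593.13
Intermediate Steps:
S(z) = √(433 + z)
T(-597) - S((-5 + 2)² + 93) = -570 - √(433 + ((-5 + 2)² + 93)) = -570 - √(433 + ((-3)² + 93)) = -570 - √(433 + (9 + 93)) = -570 - √(433 + 102) = -570 - √535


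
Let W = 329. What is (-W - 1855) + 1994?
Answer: -190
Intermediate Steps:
(-W - 1855) + 1994 = (-1*329 - 1855) + 1994 = (-329 - 1855) + 1994 = -2184 + 1994 = -190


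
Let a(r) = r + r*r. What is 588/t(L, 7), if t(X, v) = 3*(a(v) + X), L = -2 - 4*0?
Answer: 98/27 ≈ 3.6296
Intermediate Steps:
L = -2 (L = -2 + 0 = -2)
a(r) = r + r²
t(X, v) = 3*X + 3*v*(1 + v) (t(X, v) = 3*(v*(1 + v) + X) = 3*(X + v*(1 + v)) = 3*X + 3*v*(1 + v))
588/t(L, 7) = 588/(3*(-2) + 3*7*(1 + 7)) = 588/(-6 + 3*7*8) = 588/(-6 + 168) = 588/162 = 588*(1/162) = 98/27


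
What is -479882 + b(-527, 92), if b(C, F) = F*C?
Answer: -528366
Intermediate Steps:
b(C, F) = C*F
-479882 + b(-527, 92) = -479882 - 527*92 = -479882 - 48484 = -528366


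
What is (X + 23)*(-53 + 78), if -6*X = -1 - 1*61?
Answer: 2500/3 ≈ 833.33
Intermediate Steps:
X = 31/3 (X = -(-1 - 1*61)/6 = -(-1 - 61)/6 = -1/6*(-62) = 31/3 ≈ 10.333)
(X + 23)*(-53 + 78) = (31/3 + 23)*(-53 + 78) = (100/3)*25 = 2500/3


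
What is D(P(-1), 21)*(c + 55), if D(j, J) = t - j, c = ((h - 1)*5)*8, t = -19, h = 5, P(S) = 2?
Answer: -4515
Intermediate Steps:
c = 160 (c = ((5 - 1)*5)*8 = (4*5)*8 = 20*8 = 160)
D(j, J) = -19 - j
D(P(-1), 21)*(c + 55) = (-19 - 1*2)*(160 + 55) = (-19 - 2)*215 = -21*215 = -4515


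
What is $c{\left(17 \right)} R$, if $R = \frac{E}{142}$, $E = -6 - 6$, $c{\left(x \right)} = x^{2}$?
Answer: $- \frac{1734}{71} \approx -24.423$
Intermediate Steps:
$E = -12$ ($E = -6 - 6 = -12$)
$R = - \frac{6}{71}$ ($R = - \frac{12}{142} = \left(-12\right) \frac{1}{142} = - \frac{6}{71} \approx -0.084507$)
$c{\left(17 \right)} R = 17^{2} \left(- \frac{6}{71}\right) = 289 \left(- \frac{6}{71}\right) = - \frac{1734}{71}$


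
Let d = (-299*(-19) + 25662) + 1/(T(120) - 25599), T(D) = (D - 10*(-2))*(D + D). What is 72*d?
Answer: 2006202752/889 ≈ 2.2567e+6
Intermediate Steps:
T(D) = 2*D*(20 + D) (T(D) = (D + 20)*(2*D) = (20 + D)*(2*D) = 2*D*(20 + D))
d = 250775344/8001 (d = (-299*(-19) + 25662) + 1/(2*120*(20 + 120) - 25599) = (5681 + 25662) + 1/(2*120*140 - 25599) = 31343 + 1/(33600 - 25599) = 31343 + 1/8001 = 250775344/8001 ≈ 31343.)
72*d = 72*(250775344/8001) = 2006202752/889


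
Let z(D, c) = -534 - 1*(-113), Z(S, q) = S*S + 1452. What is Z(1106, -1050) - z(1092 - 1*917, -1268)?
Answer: 1225109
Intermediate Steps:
Z(S, q) = 1452 + S² (Z(S, q) = S² + 1452 = 1452 + S²)
z(D, c) = -421 (z(D, c) = -534 + 113 = -421)
Z(1106, -1050) - z(1092 - 1*917, -1268) = (1452 + 1106²) - 1*(-421) = (1452 + 1223236) + 421 = 1224688 + 421 = 1225109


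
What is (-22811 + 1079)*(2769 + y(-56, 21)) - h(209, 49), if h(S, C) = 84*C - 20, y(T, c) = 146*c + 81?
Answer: -128570608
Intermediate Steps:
y(T, c) = 81 + 146*c
h(S, C) = -20 + 84*C
(-22811 + 1079)*(2769 + y(-56, 21)) - h(209, 49) = (-22811 + 1079)*(2769 + (81 + 146*21)) - (-20 + 84*49) = -21732*(2769 + (81 + 3066)) - (-20 + 4116) = -21732*(2769 + 3147) - 1*4096 = -21732*5916 - 4096 = -128566512 - 4096 = -128570608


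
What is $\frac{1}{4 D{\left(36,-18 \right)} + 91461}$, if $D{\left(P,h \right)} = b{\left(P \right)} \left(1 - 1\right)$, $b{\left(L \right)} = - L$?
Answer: $\frac{1}{91461} \approx 1.0934 \cdot 10^{-5}$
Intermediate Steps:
$D{\left(P,h \right)} = 0$ ($D{\left(P,h \right)} = - P \left(1 - 1\right) = - P 0 = 0$)
$\frac{1}{4 D{\left(36,-18 \right)} + 91461} = \frac{1}{4 \cdot 0 + 91461} = \frac{1}{0 + 91461} = \frac{1}{91461}$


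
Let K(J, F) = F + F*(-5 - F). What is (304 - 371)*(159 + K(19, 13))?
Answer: 4154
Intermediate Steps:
(304 - 371)*(159 + K(19, 13)) = (304 - 371)*(159 - 1*13*(4 + 13)) = -67*(159 - 1*13*17) = -67*(159 - 221) = -67*(-62) = 4154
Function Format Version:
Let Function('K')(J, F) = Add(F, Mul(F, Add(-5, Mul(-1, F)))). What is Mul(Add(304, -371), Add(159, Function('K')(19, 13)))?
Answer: 4154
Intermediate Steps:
Mul(Add(304, -371), Add(159, Function('K')(19, 13))) = Mul(Add(304, -371), Add(159, Mul(-1, 13, Add(4, 13)))) = Mul(-67, Add(159, Mul(-1, 13, 17))) = Mul(-67, Add(159, -221)) = Mul(-67, -62) = 4154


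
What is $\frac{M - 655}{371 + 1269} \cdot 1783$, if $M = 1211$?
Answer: $\frac{247837}{410} \approx 604.48$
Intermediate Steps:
$\frac{M - 655}{371 + 1269} \cdot 1783 = \frac{1211 - 655}{371 + 1269} \cdot 1783 = \frac{556}{1640} \cdot 1783 = 556 \cdot \frac{1}{1640} \cdot 1783 = \frac{139}{410} \cdot 1783 = \frac{247837}{410}$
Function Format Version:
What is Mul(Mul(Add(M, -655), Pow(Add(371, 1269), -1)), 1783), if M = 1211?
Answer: Rational(247837, 410) ≈ 604.48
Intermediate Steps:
Mul(Mul(Add(M, -655), Pow(Add(371, 1269), -1)), 1783) = Mul(Mul(Add(1211, -655), Pow(Add(371, 1269), -1)), 1783) = Mul(Mul(556, Pow(1640, -1)), 1783) = Mul(Mul(556, Rational(1, 1640)), 1783) = Mul(Rational(139, 410), 1783) = Rational(247837, 410)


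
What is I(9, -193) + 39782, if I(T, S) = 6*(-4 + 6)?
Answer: 39794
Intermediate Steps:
I(T, S) = 12 (I(T, S) = 6*2 = 12)
I(9, -193) + 39782 = 12 + 39782 = 39794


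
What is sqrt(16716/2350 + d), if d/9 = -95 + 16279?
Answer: 7*sqrt(164168274)/235 ≈ 381.66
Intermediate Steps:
d = 145656 (d = 9*(-95 + 16279) = 9*16184 = 145656)
sqrt(16716/2350 + d) = sqrt(16716/2350 + 145656) = sqrt(16716*(1/2350) + 145656) = sqrt(8358/1175 + 145656) = sqrt(171154158/1175) = 7*sqrt(164168274)/235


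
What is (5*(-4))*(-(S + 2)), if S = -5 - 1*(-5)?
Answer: 40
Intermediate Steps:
S = 0 (S = -5 + 5 = 0)
(5*(-4))*(-(S + 2)) = (5*(-4))*(-(0 + 2)) = -(-20)*2 = -20*(-2) = 40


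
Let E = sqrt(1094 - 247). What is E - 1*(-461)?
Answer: 461 + 11*sqrt(7) ≈ 490.10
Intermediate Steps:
E = 11*sqrt(7) (E = sqrt(847) = 11*sqrt(7) ≈ 29.103)
E - 1*(-461) = 11*sqrt(7) - 1*(-461) = 11*sqrt(7) + 461 = 461 + 11*sqrt(7)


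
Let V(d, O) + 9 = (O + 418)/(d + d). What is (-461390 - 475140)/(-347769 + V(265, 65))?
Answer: 496360900/184321857 ≈ 2.6929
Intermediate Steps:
V(d, O) = -9 + (418 + O)/(2*d) (V(d, O) = -9 + (O + 418)/(d + d) = -9 + (418 + O)/((2*d)) = -9 + (418 + O)*(1/(2*d)) = -9 + (418 + O)/(2*d))
(-461390 - 475140)/(-347769 + V(265, 65)) = (-461390 - 475140)/(-347769 + (½)*(418 + 65 - 18*265)/265) = -936530/(-347769 + (½)*(1/265)*(418 + 65 - 4770)) = -936530/(-347769 + (½)*(1/265)*(-4287)) = -936530/(-347769 - 4287/530) = -936530/(-184321857/530) = -936530*(-530/184321857) = 496360900/184321857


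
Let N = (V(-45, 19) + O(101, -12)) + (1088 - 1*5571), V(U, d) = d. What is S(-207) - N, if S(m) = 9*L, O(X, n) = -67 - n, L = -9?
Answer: 4438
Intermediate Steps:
S(m) = -81 (S(m) = 9*(-9) = -81)
N = -4519 (N = (19 + (-67 - 1*(-12))) + (1088 - 1*5571) = (19 + (-67 + 12)) + (1088 - 5571) = (19 - 55) - 4483 = -36 - 4483 = -4519)
S(-207) - N = -81 - 1*(-4519) = -81 + 4519 = 4438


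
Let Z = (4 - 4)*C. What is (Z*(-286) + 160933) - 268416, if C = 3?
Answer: -107483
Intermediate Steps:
Z = 0 (Z = (4 - 4)*3 = 0*3 = 0)
(Z*(-286) + 160933) - 268416 = (0*(-286) + 160933) - 268416 = (0 + 160933) - 268416 = 160933 - 268416 = -107483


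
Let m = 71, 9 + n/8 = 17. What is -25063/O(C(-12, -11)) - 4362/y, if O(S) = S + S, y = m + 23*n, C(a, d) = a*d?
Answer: -39823777/407352 ≈ -97.763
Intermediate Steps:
n = 64 (n = -72 + 8*17 = -72 + 136 = 64)
y = 1543 (y = 71 + 23*64 = 71 + 1472 = 1543)
O(S) = 2*S
-25063/O(C(-12, -11)) - 4362/y = -25063/(2*(-12*(-11))) - 4362/1543 = -25063/(2*132) - 4362*1/1543 = -25063/264 - 4362/1543 = -39823777/407352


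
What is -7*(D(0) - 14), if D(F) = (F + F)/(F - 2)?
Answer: 98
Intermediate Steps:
D(F) = 2*F/(-2 + F) (D(F) = (2*F)/(-2 + F) = 2*F/(-2 + F))
-7*(D(0) - 14) = -7*(2*0/(-2 + 0) - 14) = -7*(2*0/(-2) - 14) = -7*(2*0*(-½) - 14) = -7*(0 - 14) = -7*(-14) = 98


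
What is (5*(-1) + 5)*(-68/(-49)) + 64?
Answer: 64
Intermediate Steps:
(5*(-1) + 5)*(-68/(-49)) + 64 = (-5 + 5)*(-68*(-1/49)) + 64 = 0*(68/49) + 64 = 0 + 64 = 64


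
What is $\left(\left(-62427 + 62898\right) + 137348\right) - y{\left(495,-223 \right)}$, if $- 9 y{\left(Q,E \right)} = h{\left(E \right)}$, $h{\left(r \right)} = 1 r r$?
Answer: $\frac{1290100}{9} \approx 1.4334 \cdot 10^{5}$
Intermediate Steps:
$h{\left(r \right)} = r^{2}$ ($h{\left(r \right)} = r r = r^{2}$)
$y{\left(Q,E \right)} = - \frac{E^{2}}{9}$
$\left(\left(-62427 + 62898\right) + 137348\right) - y{\left(495,-223 \right)} = \left(\left(-62427 + 62898\right) + 137348\right) - - \frac{\left(-223\right)^{2}}{9} = \left(471 + 137348\right) - \left(- \frac{1}{9}\right) 49729 = 137819 - - \frac{49729}{9} = 137819 + \frac{49729}{9} = \frac{1290100}{9}$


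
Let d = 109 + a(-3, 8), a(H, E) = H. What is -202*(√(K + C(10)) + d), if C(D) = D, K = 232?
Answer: -21412 - 2222*√2 ≈ -24554.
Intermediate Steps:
d = 106 (d = 109 - 3 = 106)
-202*(√(K + C(10)) + d) = -202*(√(232 + 10) + 106) = -202*(√242 + 106) = -202*(11*√2 + 106) = -202*(106 + 11*√2) = -21412 - 2222*√2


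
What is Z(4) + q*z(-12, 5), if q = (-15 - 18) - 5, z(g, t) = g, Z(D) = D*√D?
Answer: 464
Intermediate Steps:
Z(D) = D^(3/2)
q = -38 (q = -33 - 5 = -38)
Z(4) + q*z(-12, 5) = 4^(3/2) - 38*(-12) = 8 + 456 = 464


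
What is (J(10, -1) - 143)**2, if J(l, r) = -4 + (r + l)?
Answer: 19044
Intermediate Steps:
J(l, r) = -4 + l + r (J(l, r) = -4 + (l + r) = -4 + l + r)
(J(10, -1) - 143)**2 = ((-4 + 10 - 1) - 143)**2 = (5 - 143)**2 = (-138)**2 = 19044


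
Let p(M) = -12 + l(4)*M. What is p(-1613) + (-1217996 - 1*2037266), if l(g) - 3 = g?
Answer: -3266565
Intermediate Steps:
l(g) = 3 + g
p(M) = -12 + 7*M (p(M) = -12 + (3 + 4)*M = -12 + 7*M)
p(-1613) + (-1217996 - 1*2037266) = (-12 + 7*(-1613)) + (-1217996 - 1*2037266) = (-12 - 11291) + (-1217996 - 2037266) = -11303 - 3255262 = -3266565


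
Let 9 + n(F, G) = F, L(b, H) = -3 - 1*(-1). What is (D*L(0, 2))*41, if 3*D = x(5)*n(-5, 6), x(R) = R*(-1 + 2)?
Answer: 5740/3 ≈ 1913.3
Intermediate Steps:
L(b, H) = -2 (L(b, H) = -3 + 1 = -2)
n(F, G) = -9 + F
x(R) = R (x(R) = R*1 = R)
D = -70/3 (D = (5*(-9 - 5))/3 = (5*(-14))/3 = (⅓)*(-70) = -70/3 ≈ -23.333)
(D*L(0, 2))*41 = -70/3*(-2)*41 = (140/3)*41 = 5740/3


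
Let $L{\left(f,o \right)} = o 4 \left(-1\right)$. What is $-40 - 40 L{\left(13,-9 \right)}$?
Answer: $-1480$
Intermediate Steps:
$L{\left(f,o \right)} = - 4 o$ ($L{\left(f,o \right)} = 4 o \left(-1\right) = - 4 o$)
$-40 - 40 L{\left(13,-9 \right)} = -40 - 40 \left(\left(-4\right) \left(-9\right)\right) = -40 - 1440 = -1480$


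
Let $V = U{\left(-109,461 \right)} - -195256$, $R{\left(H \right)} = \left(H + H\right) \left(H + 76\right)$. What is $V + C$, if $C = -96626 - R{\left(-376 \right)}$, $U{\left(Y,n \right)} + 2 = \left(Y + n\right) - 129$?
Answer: $-126749$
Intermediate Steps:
$U{\left(Y,n \right)} = -131 + Y + n$ ($U{\left(Y,n \right)} = -2 - \left(129 - Y - n\right) = -2 + \left(-129 + Y + n\right) = -131 + Y + n$)
$R{\left(H \right)} = 2 H \left(76 + H\right)$
$V = 195477$ ($V = \left(-131 - 109 + 461\right) - -195256 = 221 + 195256 = 195477$)
$C = -322226$ ($C = -96626 - 2 \left(-376\right) \left(76 - 376\right) = -96626 - 2 \left(-376\right) \left(-300\right) = -96626 - 225600 = -322226$)
$V + C = 195477 - 322226 = -126749$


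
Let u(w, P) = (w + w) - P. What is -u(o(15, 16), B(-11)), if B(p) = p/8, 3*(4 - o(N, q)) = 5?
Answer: -145/24 ≈ -6.0417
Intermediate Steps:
o(N, q) = 7/3 (o(N, q) = 4 - ⅓*5 = 4 - 5/3 = 7/3)
B(p) = p/8 (B(p) = p*(⅛) = p/8)
u(w, P) = -P + 2*w (u(w, P) = 2*w - P = -P + 2*w)
-u(o(15, 16), B(-11)) = -(-(-11)/8 + 2*(7/3)) = -(-1*(-11/8) + 14/3) = -(11/8 + 14/3) = -1*145/24 = -145/24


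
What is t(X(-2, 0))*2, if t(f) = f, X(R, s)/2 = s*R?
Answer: 0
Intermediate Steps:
X(R, s) = 2*R*s (X(R, s) = 2*(s*R) = 2*(R*s) = 2*R*s)
t(X(-2, 0))*2 = (2*(-2)*0)*2 = 0*2 = 0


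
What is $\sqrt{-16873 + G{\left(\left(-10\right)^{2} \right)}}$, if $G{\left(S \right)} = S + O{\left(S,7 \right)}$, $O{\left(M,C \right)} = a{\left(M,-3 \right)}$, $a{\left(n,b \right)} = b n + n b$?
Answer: $i \sqrt{17373} \approx 131.81 i$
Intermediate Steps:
$a{\left(n,b \right)} = 2 b n$ ($a{\left(n,b \right)} = b n + b n = 2 b n$)
$O{\left(M,C \right)} = - 6 M$ ($O{\left(M,C \right)} = 2 \left(-3\right) M = - 6 M$)
$G{\left(S \right)} = - 5 S$ ($G{\left(S \right)} = S - 6 S = - 5 S$)
$\sqrt{-16873 + G{\left(\left(-10\right)^{2} \right)}} = \sqrt{-16873 - 5 \left(-10\right)^{2}} = \sqrt{-16873 - 500} = \sqrt{-17373} = i \sqrt{17373}$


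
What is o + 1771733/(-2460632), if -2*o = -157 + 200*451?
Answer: -110783115321/2460632 ≈ -45022.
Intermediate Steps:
o = -90043/2 (o = -(-157 + 200*451)/2 = -(-157 + 90200)/2 = -½*90043 = -90043/2 ≈ -45022.)
o + 1771733/(-2460632) = -90043/2 + 1771733/(-2460632) = -90043/2 + 1771733*(-1/2460632) = -90043/2 - 1771733/2460632 = -110783115321/2460632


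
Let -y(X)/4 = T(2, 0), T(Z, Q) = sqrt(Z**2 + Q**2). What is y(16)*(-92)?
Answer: 736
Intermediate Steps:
T(Z, Q) = sqrt(Q**2 + Z**2)
y(X) = -8 (y(X) = -4*sqrt(0**2 + 2**2) = -4*sqrt(0 + 4) = -4*sqrt(4) = -4*2 = -8)
y(16)*(-92) = -8*(-92) = 736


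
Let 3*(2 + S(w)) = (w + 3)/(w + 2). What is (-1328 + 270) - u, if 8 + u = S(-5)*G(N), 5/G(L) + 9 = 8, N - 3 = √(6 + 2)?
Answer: -9530/9 ≈ -1058.9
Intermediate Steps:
N = 3 + 2*√2 (N = 3 + √(6 + 2) = 3 + √8 = 3 + 2*√2 ≈ 5.8284)
G(L) = -5 (G(L) = 5/(-9 + 8) = 5/(-1) = 5*(-1) = -5)
S(w) = -2 + (3 + w)/(3*(2 + w)) (S(w) = -2 + ((w + 3)/(w + 2))/3 = -2 + ((3 + w)/(2 + w))/3 = -2 + (3 + w)/(3*(2 + w)))
u = 8/9 (u = -8 + ((-9 - 5*(-5))/(3*(2 - 5)))*(-5) = -8 + ((⅓)*(-9 + 25)/(-3))*(-5) = -8 + ((⅓)*(-⅓)*16)*(-5) = -8 - 16/9*(-5) = -8 + 80/9 = 8/9 ≈ 0.88889)
(-1328 + 270) - u = (-1328 + 270) - 1*8/9 = -1058 - 8/9 = -9530/9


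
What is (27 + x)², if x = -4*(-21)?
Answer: 12321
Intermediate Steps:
x = 84
(27 + x)² = (27 + 84)² = 111² = 12321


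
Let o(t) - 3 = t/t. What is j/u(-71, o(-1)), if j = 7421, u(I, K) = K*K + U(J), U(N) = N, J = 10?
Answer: 7421/26 ≈ 285.42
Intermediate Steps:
o(t) = 4 (o(t) = 3 + t/t = 3 + 1 = 4)
u(I, K) = 10 + K² (u(I, K) = K*K + 10 = K² + 10 = 10 + K²)
j/u(-71, o(-1)) = 7421/(10 + 4²) = 7421/(10 + 16) = 7421/26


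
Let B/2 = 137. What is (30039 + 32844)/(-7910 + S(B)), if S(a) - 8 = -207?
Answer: -411/53 ≈ -7.7547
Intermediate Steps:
B = 274 (B = 2*137 = 274)
S(a) = -199 (S(a) = 8 - 207 = -199)
(30039 + 32844)/(-7910 + S(B)) = (30039 + 32844)/(-7910 - 199) = 62883/(-8109) = 62883*(-1/8109) = -411/53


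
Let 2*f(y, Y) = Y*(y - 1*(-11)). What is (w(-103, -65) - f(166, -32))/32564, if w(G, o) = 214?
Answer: 1523/16282 ≈ 0.093539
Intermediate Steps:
f(y, Y) = Y*(11 + y)/2 (f(y, Y) = (Y*(y - 1*(-11)))/2 = (Y*(y + 11))/2 = (Y*(11 + y))/2 = Y*(11 + y)/2)
(w(-103, -65) - f(166, -32))/32564 = (214 - (-32)*(11 + 166)/2)/32564 = (214 - (-32)*177/2)*(1/32564) = (214 - 1*(-2832))*(1/32564) = (214 + 2832)*(1/32564) = 3046*(1/32564) = 1523/16282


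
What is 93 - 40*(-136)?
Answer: 5533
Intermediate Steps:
93 - 40*(-136) = 93 + 5440 = 5533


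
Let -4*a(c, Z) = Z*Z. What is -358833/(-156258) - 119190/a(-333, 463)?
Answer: 50473411819/11165623734 ≈ 4.5204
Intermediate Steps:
a(c, Z) = -Z**2/4 (a(c, Z) = -Z*Z/4 = -Z**2/4)
-358833/(-156258) - 119190/a(-333, 463) = -358833/(-156258) - 119190/((-1/4*463**2)) = -358833*(-1/156258) - 119190/((-1/4*214369)) = 119611/52086 - 119190/(-214369/4) = 119611/52086 - 119190*(-4/214369) = 119611/52086 + 476760/214369 = 50473411819/11165623734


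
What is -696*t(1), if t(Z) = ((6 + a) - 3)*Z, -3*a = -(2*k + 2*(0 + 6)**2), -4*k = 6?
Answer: -18096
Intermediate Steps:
k = -3/2 (k = -1/4*6 = -3/2 ≈ -1.5000)
a = 23 (a = -(-2)/(3*(1/((0 + 6)**2 - 3/2))) = -(-2)/(3*(1/(6**2 - 3/2))) = -(-2)/(3*(1/(36 - 3/2))) = -(-2)/(3*(1/(69/2))) = -(-2)/(3*2/69) = -(-2)*69/(3*2) = -1/3*(-69) = 23)
t(Z) = 26*Z (t(Z) = ((6 + 23) - 3)*Z = (29 - 3)*Z = 26*Z)
-696*t(1) = -18096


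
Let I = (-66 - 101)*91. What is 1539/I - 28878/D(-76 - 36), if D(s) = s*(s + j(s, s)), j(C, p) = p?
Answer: -34104957/27233024 ≈ -1.2523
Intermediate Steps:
I = -15197 (I = -167*91 = -15197)
D(s) = 2*s² (D(s) = s*(s + s) = s*(2*s) = 2*s²)
1539/I - 28878/D(-76 - 36) = 1539/(-15197) - 28878*1/(2*(-76 - 36)²) = 1539*(-1/15197) - 28878/(2*(-112)²) = -1539/15197 - 28878/(2*12544) = -1539/15197 - 28878/25088 = -1539/15197 - 28878*1/25088 = -1539/15197 - 14439/12544 = -34104957/27233024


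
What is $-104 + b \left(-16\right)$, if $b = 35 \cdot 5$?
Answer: $-2904$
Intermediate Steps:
$b = 175$
$-104 + b \left(-16\right) = -104 + 175 \left(-16\right) = -104 - 2800 = -2904$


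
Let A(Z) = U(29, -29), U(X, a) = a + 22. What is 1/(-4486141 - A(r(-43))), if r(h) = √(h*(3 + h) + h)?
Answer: -1/4486134 ≈ -2.2291e-7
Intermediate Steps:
U(X, a) = 22 + a
r(h) = √(h + h*(3 + h))
A(Z) = -7 (A(Z) = 22 - 29 = -7)
1/(-4486141 - A(r(-43))) = 1/(-4486141 - 1*(-7)) = 1/(-4486141 + 7) = 1/(-4486134) = -1/4486134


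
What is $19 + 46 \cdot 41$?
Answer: $1905$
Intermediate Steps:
$19 + 46 \cdot 41 = 19 + 1886 = 1905$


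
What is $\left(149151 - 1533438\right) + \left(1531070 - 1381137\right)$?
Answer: $-1234354$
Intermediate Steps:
$\left(149151 - 1533438\right) + \left(1531070 - 1381137\right) = -1384287 + 149933 = -1234354$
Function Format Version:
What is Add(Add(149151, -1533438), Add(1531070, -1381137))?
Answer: -1234354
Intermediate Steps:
Add(Add(149151, -1533438), Add(1531070, -1381137)) = Add(-1384287, 149933) = -1234354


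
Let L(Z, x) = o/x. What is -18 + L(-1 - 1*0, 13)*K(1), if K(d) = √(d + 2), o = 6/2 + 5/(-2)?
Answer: -18 + √3/26 ≈ -17.933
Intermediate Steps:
o = ½ (o = 6*(½) + 5*(-½) = 3 - 5/2 = ½ ≈ 0.50000)
K(d) = √(2 + d)
L(Z, x) = 1/(2*x)
-18 + L(-1 - 1*0, 13)*K(1) = -18 + ((½)/13)*√(2 + 1) = -18 + ((½)*(1/13))*√3 = -18 + √3/26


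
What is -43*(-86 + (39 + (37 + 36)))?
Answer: -1118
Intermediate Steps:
-43*(-86 + (39 + (37 + 36))) = -43*(-86 + (39 + 73)) = -43*(-86 + 112) = -43*26 = -1118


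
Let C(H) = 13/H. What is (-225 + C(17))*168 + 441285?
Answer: 6861429/17 ≈ 4.0361e+5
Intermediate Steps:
(-225 + C(17))*168 + 441285 = (-225 + 13/17)*168 + 441285 = -3812/17*168 + 441285 = -640416/17 + 441285 = 6861429/17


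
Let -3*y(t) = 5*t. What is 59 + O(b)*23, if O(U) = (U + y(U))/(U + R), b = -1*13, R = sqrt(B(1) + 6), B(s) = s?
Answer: 10450/243 - 299*sqrt(7)/243 ≈ 39.749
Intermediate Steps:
y(t) = -5*t/3
R = sqrt(7) (R = sqrt(1 + 6) = sqrt(7) ≈ 2.6458)
b = -13
O(U) = -2*U/(3*(U + sqrt(7))) (O(U) = (U - 5*U/3)/(U + sqrt(7)) = (-2*U/3)/(U + sqrt(7)) = -2*U/(3*(U + sqrt(7))))
59 + O(b)*23 = 59 - 2*(-13)/(3*(-13) + 3*sqrt(7))*23 = 59 - 2*(-13)/(-39 + 3*sqrt(7))*23 = 59 + (26/(-39 + 3*sqrt(7)))*23 = 59 + 598/(-39 + 3*sqrt(7))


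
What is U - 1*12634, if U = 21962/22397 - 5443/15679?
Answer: -4436365385615/351162563 ≈ -12633.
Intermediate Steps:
U = 222435327/351162563 (U = 21962*(1/22397) - 5443*1/15679 = 21962/22397 - 5443/15679 = 222435327/351162563 ≈ 0.63343)
U - 1*12634 = 222435327/351162563 - 1*12634 = 222435327/351162563 - 12634 = -4436365385615/351162563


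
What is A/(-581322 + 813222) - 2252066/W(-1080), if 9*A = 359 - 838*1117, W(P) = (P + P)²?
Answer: -1678857077/1803254400 ≈ -0.93102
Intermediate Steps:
W(P) = 4*P² (W(P) = (2*P)² = 4*P²)
A = -935687/9 (A = (359 - 838*1117)/9 = (359 - 936046)/9 = (⅑)*(-935687) = -935687/9 ≈ -1.0397e+5)
A/(-581322 + 813222) - 2252066/W(-1080) = -935687/(9*(-581322 + 813222)) - 2252066/(4*(-1080)²) = -935687/9/231900 - 2252066/(4*1166400) = -935687/9*1/231900 - 2252066/4665600 = -935687/2087100 - 2252066*1/4665600 = -935687/2087100 - 1126033/2332800 = -1678857077/1803254400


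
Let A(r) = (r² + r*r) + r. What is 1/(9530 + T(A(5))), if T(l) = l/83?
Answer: 83/791045 ≈ 0.00010492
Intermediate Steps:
A(r) = r + 2*r² (A(r) = (r² + r²) + r = 2*r² + r = r + 2*r²)
T(l) = l/83 (T(l) = l*(1/83) = l/83)
1/(9530 + T(A(5))) = 1/(9530 + (5*(1 + 2*5))/83) = 1/(9530 + (5*(1 + 10))/83) = 1/(9530 + (5*11)/83) = 1/(9530 + (1/83)*55) = 1/(9530 + 55/83) = 1/(791045/83) = 83/791045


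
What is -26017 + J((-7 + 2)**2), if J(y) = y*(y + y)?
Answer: -24767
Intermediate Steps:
J(y) = 2*y**2 (J(y) = y*(2*y) = 2*y**2)
-26017 + J((-7 + 2)**2) = -26017 + 2*((-7 + 2)**2)**2 = -26017 + 2*((-5)**2)**2 = -26017 + 2*25**2 = -26017 + 2*625 = -26017 + 1250 = -24767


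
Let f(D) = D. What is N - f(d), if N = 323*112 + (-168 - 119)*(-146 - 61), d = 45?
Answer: 95540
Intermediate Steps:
N = 95585 (N = 36176 - 287*(-207) = 36176 + 59409 = 95585)
N - f(d) = 95585 - 1*45 = 95585 - 45 = 95540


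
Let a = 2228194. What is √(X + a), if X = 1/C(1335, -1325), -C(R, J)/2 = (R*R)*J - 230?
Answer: √49701545742803290609572110/4722896710 ≈ 1492.7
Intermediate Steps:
C(R, J) = 460 - 2*J*R² (C(R, J) = -2*((R*R)*J - 230) = -2*(R²*J - 230) = -2*(J*R² - 230) = -2*(-230 + J*R²) = 460 - 2*J*R²)
X = 1/4722896710 (X = 1/(460 - 2*(-1325)*1335²) = 1/(460 - 2*(-1325)*1782225) = 1/(460 + 4722896250) = 1/4722896710 ≈ 2.1173e-10)
√(X + a) = √(1/4722896710 + 2228194) = √(10523530111841741/4722896710) = √49701545742803290609572110/4722896710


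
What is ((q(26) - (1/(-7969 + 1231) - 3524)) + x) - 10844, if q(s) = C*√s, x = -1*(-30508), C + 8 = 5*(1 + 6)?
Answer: 156240745/6738 + 27*√26 ≈ 23326.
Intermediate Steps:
C = 27 (C = -8 + 5*(1 + 6) = -8 + 5*7 = -8 + 35 = 27)
x = 30508
q(s) = 27*√s
((q(26) - (1/(-7969 + 1231) - 3524)) + x) - 10844 = ((27*√26 - (1/(-7969 + 1231) - 3524)) + 30508) - 10844 = ((27*√26 - (1/(-6738) - 3524)) + 30508) - 10844 = ((27*√26 - (-1/6738 - 3524)) + 30508) - 10844 = ((27*√26 - 1*(-23744713/6738)) + 30508) - 10844 = ((27*√26 + 23744713/6738) + 30508) - 10844 = ((23744713/6738 + 27*√26) + 30508) - 10844 = (229307617/6738 + 27*√26) - 10844 = 156240745/6738 + 27*√26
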